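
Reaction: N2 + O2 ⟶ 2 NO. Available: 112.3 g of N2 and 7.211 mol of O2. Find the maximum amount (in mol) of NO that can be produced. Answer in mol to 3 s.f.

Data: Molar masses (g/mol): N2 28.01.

n(N2) = 112.3 / 28.01 = 4.009 mol
n(O2) = 7.211 mol
n/ν → N2: 4.009, O2: 7.211; N2 is limiting.
n(NO) = (2/1) × 4.009 = 8.018 mol

8.02 mol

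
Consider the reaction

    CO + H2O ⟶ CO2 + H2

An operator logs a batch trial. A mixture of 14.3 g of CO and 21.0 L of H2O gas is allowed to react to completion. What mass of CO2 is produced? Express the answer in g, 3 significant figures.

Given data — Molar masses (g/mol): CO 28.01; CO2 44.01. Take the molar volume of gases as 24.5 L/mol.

n(CO) = 14.30 / 28.01 = 0.5105 mol
n(H2O) = 21.00 / 24.5 = 0.8571 mol
n/ν → CO: 0.5105, H2O: 0.8571; CO is limiting.
n(CO2) = (1/1) × 0.5105 = 0.5105 mol
mass = 0.5105 × 44.01 = 22.47 g

22.5 g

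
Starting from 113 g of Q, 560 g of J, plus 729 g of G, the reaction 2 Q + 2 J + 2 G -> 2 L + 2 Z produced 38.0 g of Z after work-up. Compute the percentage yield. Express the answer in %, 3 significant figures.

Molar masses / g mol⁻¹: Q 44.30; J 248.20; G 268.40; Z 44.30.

n(Q) = 113.0 / 44.30 = 2.551 mol
n(J) = 560.0 / 248.20 = 2.256 mol
n(G) = 729.0 / 268.40 = 2.716 mol
n/ν for Q = 2.551/2 = 1.276
n/ν for J = 2.256/2 = 1.128
n/ν for G = 2.716/2 = 1.358
Smallest n/ν is J → limiting reagent.
theoretical n(Z) = (2/2) × 2.256 = 2.256 mol → 99.94 g
% yield = 38.0 / 99.94 × 100 = 38.02 %

38.0 %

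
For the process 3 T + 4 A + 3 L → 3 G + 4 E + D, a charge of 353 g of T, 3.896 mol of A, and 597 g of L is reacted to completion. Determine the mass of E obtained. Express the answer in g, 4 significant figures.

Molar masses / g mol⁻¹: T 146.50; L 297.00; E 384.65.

1031 g

n(T) = 353.0 / 146.50 = 2.410 mol
n(A) = 3.896 mol
n(L) = 597.0 / 297.00 = 2.010 mol
n/ν → T: 0.8033, A: 0.9740, L: 0.6700; L is limiting.
n(E) = (4/3) × 2.010 = 2.680 mol
mass = 2.680 × 384.65 = 1031 g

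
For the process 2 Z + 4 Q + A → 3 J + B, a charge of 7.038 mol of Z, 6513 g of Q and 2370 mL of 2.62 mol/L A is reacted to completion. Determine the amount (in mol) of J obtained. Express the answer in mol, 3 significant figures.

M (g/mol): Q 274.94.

n(Z) = 7.038 mol
n(Q) = 6513 / 274.94 = 23.69 mol
n(A) = 2.62 × 2370/1000 = 6.209 mol
n/ν for Z = 7.038/2 = 3.519
n/ν for Q = 23.69/4 = 5.923
n/ν for A = 6.209/1 = 6.209
Smallest n/ν is Z → limiting reagent.
n(J) = (3/2) × 7.038 = 10.56 mol

10.6 mol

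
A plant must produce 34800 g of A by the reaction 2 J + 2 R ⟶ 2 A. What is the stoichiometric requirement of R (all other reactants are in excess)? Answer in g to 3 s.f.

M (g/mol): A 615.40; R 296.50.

n(A) = 34800 / 615.40 = 56.55 mol
n(R) = (2/2) × 56.55 = 56.55 mol
mass = 56.55 × 296.50 = 16770 g

16800 g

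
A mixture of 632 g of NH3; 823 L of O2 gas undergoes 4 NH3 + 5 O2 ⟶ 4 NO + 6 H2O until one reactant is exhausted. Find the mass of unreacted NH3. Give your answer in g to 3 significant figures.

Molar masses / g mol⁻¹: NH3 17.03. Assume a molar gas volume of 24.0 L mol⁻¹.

n(NH3) = 632.0 / 17.03 = 37.11 mol
n(O2) = 823.0 / 24.0 = 34.29 mol
n/ν for NH3 = 37.11/4 = 9.278
n/ν for O2 = 34.29/5 = 6.858
Smallest n/ν is O2 → limiting reagent.
NH3 consumed = (4/5) × 34.29 = 27.43 mol
NH3 remaining = 37.11 − 27.43 = 9.680 mol
mass = 9.680 × 17.03 = 164.9 g

165 g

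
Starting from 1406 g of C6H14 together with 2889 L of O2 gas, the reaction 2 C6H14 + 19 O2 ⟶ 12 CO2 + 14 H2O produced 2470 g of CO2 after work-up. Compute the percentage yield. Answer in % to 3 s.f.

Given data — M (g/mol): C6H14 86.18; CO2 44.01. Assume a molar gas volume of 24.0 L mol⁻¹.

n(C6H14) = 1406 / 86.18 = 16.31 mol
n(O2) = 2889 / 24.0 = 120.4 mol
n/ν for C6H14 = 16.31/2 = 8.155
n/ν for O2 = 120.4/19 = 6.337
Smallest n/ν is O2 → limiting reagent.
theoretical n(CO2) = (12/19) × 120.4 = 76.04 mol → 3347 g
% yield = 2470 / 3347 × 100 = 73.80 %

73.8 %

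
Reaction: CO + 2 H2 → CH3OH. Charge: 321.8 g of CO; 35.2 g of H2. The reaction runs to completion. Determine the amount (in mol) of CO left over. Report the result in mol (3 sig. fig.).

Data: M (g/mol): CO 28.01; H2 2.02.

2.78 mol

n(CO) = 321.8 / 28.01 = 11.49 mol
n(H2) = 35.20 / 2.02 = 17.43 mol
n/ν for CO = 11.49/1 = 11.49
n/ν for H2 = 17.43/2 = 8.715
Smallest n/ν is H2 → limiting reagent.
CO consumed = (1/2) × 17.43 = 8.715 mol
CO remaining = 11.49 − 8.715 = 2.775 mol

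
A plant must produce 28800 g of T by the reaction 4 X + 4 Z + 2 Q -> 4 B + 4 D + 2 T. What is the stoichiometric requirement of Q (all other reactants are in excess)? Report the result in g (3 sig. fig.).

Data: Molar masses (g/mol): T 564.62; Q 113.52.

n(T) = 28800 / 564.62 = 51.01 mol
n(Q) = (2/2) × 51.01 = 51.01 mol
mass = 51.01 × 113.52 = 5791 g

5790 g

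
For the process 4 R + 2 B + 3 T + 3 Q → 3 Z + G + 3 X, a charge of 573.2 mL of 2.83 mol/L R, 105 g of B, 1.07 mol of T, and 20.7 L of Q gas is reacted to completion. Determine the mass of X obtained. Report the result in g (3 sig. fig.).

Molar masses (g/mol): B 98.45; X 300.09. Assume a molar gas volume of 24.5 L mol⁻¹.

254 g

n(R) = 2.83 × 573.2/1000 = 1.622 mol
n(B) = 105.0 / 98.45 = 1.067 mol
n(T) = 1.070 mol
n(Q) = 20.70 / 24.5 = 0.8449 mol
n/ν for R = 1.622/4 = 0.4055
n/ν for B = 1.067/2 = 0.5335
n/ν for T = 1.070/3 = 0.3567
n/ν for Q = 0.8449/3 = 0.2816
Smallest n/ν is Q → limiting reagent.
n(X) = (3/3) × 0.8449 = 0.8449 mol
mass = 0.8449 × 300.09 = 253.5 g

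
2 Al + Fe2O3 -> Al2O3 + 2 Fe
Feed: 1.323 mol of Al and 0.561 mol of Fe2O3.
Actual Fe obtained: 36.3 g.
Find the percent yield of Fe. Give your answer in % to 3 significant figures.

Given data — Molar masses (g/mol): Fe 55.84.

57.9 %

n(Al) = 1.323 mol
n(Fe2O3) = 0.5610 mol
n/ν → Al: 0.6615, Fe2O3: 0.5610; Fe2O3 is limiting.
theoretical n(Fe) = (2/1) × 0.5610 = 1.122 mol → 62.65 g
% yield = 36.3 / 62.65 × 100 = 57.94 %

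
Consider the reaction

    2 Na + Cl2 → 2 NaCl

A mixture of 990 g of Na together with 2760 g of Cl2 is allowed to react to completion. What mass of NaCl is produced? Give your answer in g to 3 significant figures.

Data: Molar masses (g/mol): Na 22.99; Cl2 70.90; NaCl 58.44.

2520 g

n(Na) = 990.0 / 22.99 = 43.06 mol
n(Cl2) = 2760 / 70.90 = 38.93 mol
n/ν → Na: 21.53, Cl2: 38.93; Na is limiting.
n(NaCl) = (2/2) × 43.06 = 43.06 mol
mass = 43.06 × 58.44 = 2516 g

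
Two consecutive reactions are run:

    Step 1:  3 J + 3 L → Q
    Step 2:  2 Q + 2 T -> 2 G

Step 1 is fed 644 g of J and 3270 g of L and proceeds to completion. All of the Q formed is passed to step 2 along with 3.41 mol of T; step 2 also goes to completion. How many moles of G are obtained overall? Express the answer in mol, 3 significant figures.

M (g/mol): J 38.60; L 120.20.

3.41 mol

Step 1:
n(J) = 644.0 / 38.60 = 16.68 mol
n(L) = 3270 / 120.20 = 27.20 mol
n/ν for J = 16.68/3 = 5.560
n/ν for L = 27.20/3 = 9.067
Smallest n/ν is J → limiting reagent.
n(Q) produced = (1/3) × 16.68 = 5.560 mol
Step 2:
n(Q) available = 5.560 mol
n(T) = 3.410 mol
n/ν for Q = 5.560/2 = 2.780
n/ν for T = 3.410/2 = 1.705
Smallest n/ν is T → limiting reagent.
n(G) = (2/2) × 3.410 = 3.410 mol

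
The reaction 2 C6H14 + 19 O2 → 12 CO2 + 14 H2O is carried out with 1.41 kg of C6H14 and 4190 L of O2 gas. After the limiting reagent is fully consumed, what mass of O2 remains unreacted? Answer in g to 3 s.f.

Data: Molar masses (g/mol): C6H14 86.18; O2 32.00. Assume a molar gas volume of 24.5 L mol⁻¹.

499 g

n(C6H14) = 1.410×1000 / 86.18 = 16.36 mol
n(O2) = 4190 / 24.5 = 171.0 mol
n/ν for C6H14 = 16.36/2 = 8.180
n/ν for O2 = 171.0/19 = 9.000
Smallest n/ν is C6H14 → limiting reagent.
O2 consumed = (19/2) × 16.36 = 155.4 mol
O2 remaining = 171.0 − 155.4 = 15.60 mol
mass = 15.60 × 32.00 = 499.2 g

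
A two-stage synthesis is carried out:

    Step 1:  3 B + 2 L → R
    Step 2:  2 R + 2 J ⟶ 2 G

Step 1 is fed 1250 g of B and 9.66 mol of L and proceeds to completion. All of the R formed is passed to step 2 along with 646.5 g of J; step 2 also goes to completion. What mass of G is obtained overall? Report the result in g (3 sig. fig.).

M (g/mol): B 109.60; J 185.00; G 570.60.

Step 1:
n(B) = 1250 / 109.60 = 11.41 mol
n(L) = 9.660 mol
n/ν → B: 3.803, L: 4.830; B is limiting.
n(R) produced = (1/3) × 11.41 = 3.803 mol
Step 2:
n(R) available = 3.803 mol
n(J) = 646.5 / 185.00 = 3.495 mol
n/ν → R: 1.902, J: 1.748; J is limiting.
n(G) = (2/2) × 3.495 = 3.495 mol
mass = 3.495 × 570.60 = 1994 g

1990 g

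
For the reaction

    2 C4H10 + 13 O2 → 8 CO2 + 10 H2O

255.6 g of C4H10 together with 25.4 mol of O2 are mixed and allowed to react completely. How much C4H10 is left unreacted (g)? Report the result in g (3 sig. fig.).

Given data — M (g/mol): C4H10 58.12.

n(C4H10) = 255.6 / 58.12 = 4.398 mol
n(O2) = 25.40 mol
n/ν → C4H10: 2.199, O2: 1.954; O2 is limiting.
C4H10 consumed = (2/13) × 25.40 = 3.908 mol
C4H10 remaining = 4.398 − 3.908 = 0.4900 mol
mass = 0.4900 × 58.12 = 28.48 g

28.5 g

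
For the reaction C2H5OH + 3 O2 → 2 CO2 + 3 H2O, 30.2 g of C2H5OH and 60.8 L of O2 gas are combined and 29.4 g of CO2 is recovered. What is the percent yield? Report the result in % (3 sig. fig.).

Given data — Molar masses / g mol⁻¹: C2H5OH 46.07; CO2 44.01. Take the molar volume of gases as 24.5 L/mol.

51.0 %

n(C2H5OH) = 30.20 / 46.07 = 0.6555 mol
n(O2) = 60.80 / 24.5 = 2.482 mol
n/ν for C2H5OH = 0.6555/1 = 0.6555
n/ν for O2 = 2.482/3 = 0.8273
Smallest n/ν is C2H5OH → limiting reagent.
theoretical n(CO2) = (2/1) × 0.6555 = 1.311 mol → 57.70 g
% yield = 29.4 / 57.70 × 100 = 50.95 %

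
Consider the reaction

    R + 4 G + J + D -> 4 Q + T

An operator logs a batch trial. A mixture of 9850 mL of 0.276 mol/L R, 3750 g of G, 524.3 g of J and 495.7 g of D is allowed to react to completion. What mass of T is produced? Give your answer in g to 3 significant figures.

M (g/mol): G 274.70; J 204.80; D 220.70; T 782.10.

n(R) = 0.276 × 9850/1000 = 2.719 mol
n(G) = 3750 / 274.70 = 13.65 mol
n(J) = 524.3 / 204.80 = 2.560 mol
n(D) = 495.7 / 220.70 = 2.246 mol
n/ν → R: 2.719, G: 3.413, J: 2.560, D: 2.246; D is limiting.
n(T) = (1/1) × 2.246 = 2.246 mol
mass = 2.246 × 782.10 = 1757 g

1760 g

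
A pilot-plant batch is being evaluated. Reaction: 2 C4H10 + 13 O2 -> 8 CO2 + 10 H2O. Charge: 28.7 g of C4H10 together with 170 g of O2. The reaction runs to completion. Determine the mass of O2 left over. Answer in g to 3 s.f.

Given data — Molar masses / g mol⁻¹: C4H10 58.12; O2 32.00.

n(C4H10) = 28.70 / 58.12 = 0.4938 mol
n(O2) = 170.0 / 32.00 = 5.313 mol
n/ν → C4H10: 0.2469, O2: 0.4087; C4H10 is limiting.
O2 consumed = (13/2) × 0.4938 = 3.210 mol
O2 remaining = 5.313 − 3.210 = 2.103 mol
mass = 2.103 × 32.00 = 67.30 g

67.3 g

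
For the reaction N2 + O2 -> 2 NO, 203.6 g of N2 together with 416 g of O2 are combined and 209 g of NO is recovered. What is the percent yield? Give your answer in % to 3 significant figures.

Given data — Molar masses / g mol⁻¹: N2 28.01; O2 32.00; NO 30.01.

n(N2) = 203.6 / 28.01 = 7.269 mol
n(O2) = 416.0 / 32.00 = 13.00 mol
n/ν → N2: 7.269, O2: 13.00; N2 is limiting.
theoretical n(NO) = (2/1) × 7.269 = 14.54 mol → 436.3 g
% yield = 209 / 436.3 × 100 = 47.90 %

47.9 %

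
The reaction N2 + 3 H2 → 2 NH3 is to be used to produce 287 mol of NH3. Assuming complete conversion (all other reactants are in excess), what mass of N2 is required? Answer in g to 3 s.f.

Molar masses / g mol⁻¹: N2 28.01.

n(NH3) = 287.0 mol
n(N2) = (1/2) × 287.0 = 143.5 mol
mass = 143.5 × 28.01 = 4019 g

4020 g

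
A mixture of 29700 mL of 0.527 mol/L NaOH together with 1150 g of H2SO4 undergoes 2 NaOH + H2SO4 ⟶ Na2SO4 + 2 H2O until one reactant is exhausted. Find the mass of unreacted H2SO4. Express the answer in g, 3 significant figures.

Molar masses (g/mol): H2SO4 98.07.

383 g

n(NaOH) = 0.527 × 29700/1000 = 15.65 mol
n(H2SO4) = 1150 / 98.07 = 11.73 mol
n/ν for NaOH = 15.65/2 = 7.825
n/ν for H2SO4 = 11.73/1 = 11.73
Smallest n/ν is NaOH → limiting reagent.
H2SO4 consumed = (1/2) × 15.65 = 7.825 mol
H2SO4 remaining = 11.73 − 7.825 = 3.905 mol
mass = 3.905 × 98.07 = 383.0 g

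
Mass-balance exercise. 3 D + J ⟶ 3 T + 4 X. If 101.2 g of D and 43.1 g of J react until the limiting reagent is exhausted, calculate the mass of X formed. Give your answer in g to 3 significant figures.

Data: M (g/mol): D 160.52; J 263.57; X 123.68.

80.9 g

n(D) = 101.2 / 160.52 = 0.6305 mol
n(J) = 43.10 / 263.57 = 0.1635 mol
n/ν for D = 0.6305/3 = 0.2102
n/ν for J = 0.1635/1 = 0.1635
Smallest n/ν is J → limiting reagent.
n(X) = (4/1) × 0.1635 = 0.6540 mol
mass = 0.6540 × 123.68 = 80.89 g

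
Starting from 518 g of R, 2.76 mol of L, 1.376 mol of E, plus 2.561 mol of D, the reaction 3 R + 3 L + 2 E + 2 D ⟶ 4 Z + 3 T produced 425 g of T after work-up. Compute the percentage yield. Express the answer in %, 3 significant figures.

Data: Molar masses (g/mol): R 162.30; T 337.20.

61.1 %

n(R) = 518.0 / 162.30 = 3.192 mol
n(L) = 2.760 mol
n(E) = 1.376 mol
n(D) = 2.561 mol
n/ν → R: 1.064, L: 0.9200, E: 0.6880, D: 1.281; E is limiting.
theoretical n(T) = (3/2) × 1.376 = 2.064 mol → 696.0 g
% yield = 425 / 696.0 × 100 = 61.06 %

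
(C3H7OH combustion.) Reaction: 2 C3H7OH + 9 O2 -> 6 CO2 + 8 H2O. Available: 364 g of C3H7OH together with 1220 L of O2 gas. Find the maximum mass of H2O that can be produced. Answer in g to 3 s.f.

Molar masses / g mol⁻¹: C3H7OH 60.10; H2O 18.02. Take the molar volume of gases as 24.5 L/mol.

n(C3H7OH) = 364.0 / 60.10 = 6.057 mol
n(O2) = 1220 / 24.5 = 49.80 mol
n/ν for C3H7OH = 6.057/2 = 3.029
n/ν for O2 = 49.80/9 = 5.533
Smallest n/ν is C3H7OH → limiting reagent.
n(H2O) = (8/2) × 6.057 = 24.23 mol
mass = 24.23 × 18.02 = 436.6 g

437 g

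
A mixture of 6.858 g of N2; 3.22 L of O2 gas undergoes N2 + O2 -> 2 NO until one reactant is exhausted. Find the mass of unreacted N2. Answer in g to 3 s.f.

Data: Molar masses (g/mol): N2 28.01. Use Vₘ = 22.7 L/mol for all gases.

n(N2) = 6.858 / 28.01 = 0.2448 mol
n(O2) = 3.220 / 22.7 = 0.1419 mol
n/ν → N2: 0.2448, O2: 0.1419; O2 is limiting.
N2 consumed = (1/1) × 0.1419 = 0.1419 mol
N2 remaining = 0.2448 − 0.1419 = 0.1029 mol
mass = 0.1029 × 28.01 = 2.882 g

2.88 g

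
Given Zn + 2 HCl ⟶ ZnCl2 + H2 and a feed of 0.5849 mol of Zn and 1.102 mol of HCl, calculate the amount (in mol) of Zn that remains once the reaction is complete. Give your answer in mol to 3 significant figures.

0.0339 mol

n(Zn) = 0.5849 mol
n(HCl) = 1.102 mol
n/ν for Zn = 0.5849/1 = 0.5849
n/ν for HCl = 1.102/2 = 0.5510
Smallest n/ν is HCl → limiting reagent.
Zn consumed = (1/2) × 1.102 = 0.5510 mol
Zn remaining = 0.5849 − 0.5510 = 0.03390 mol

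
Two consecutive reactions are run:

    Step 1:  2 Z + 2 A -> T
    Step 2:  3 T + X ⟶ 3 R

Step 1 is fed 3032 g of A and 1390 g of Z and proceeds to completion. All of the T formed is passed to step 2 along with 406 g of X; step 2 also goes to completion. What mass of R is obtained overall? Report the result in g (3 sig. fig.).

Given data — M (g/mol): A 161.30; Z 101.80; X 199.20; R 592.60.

3620 g

Step 1:
n(A) = 3032 / 161.30 = 18.80 mol
n(Z) = 1390 / 101.80 = 13.65 mol
n/ν for A = 18.80/2 = 9.400
n/ν for Z = 13.65/2 = 6.825
Smallest n/ν is Z → limiting reagent.
n(T) produced = (1/2) × 13.65 = 6.825 mol
Step 2:
n(T) available = 6.825 mol
n(X) = 406.0 / 199.20 = 2.038 mol
n/ν for T = 6.825/3 = 2.275
n/ν for X = 2.038/1 = 2.038
Smallest n/ν is X → limiting reagent.
n(R) = (3/1) × 2.038 = 6.114 mol
mass = 6.114 × 592.60 = 3623 g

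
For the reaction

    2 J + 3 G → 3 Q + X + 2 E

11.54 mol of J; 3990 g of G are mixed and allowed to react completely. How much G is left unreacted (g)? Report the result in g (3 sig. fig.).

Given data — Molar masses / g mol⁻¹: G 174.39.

n(J) = 11.54 mol
n(G) = 3990 / 174.39 = 22.88 mol
n/ν for J = 11.54/2 = 5.770
n/ν for G = 22.88/3 = 7.627
Smallest n/ν is J → limiting reagent.
G consumed = (3/2) × 11.54 = 17.31 mol
G remaining = 22.88 − 17.31 = 5.570 mol
mass = 5.570 × 174.39 = 971.4 g

971 g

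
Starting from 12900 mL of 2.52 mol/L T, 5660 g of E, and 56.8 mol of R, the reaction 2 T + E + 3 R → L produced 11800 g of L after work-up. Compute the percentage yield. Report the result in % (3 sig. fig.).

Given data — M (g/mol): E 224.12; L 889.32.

n(T) = 2.52 × 12900/1000 = 32.51 mol
n(E) = 5660 / 224.12 = 25.25 mol
n(R) = 56.80 mol
n/ν for T = 32.51/2 = 16.26
n/ν for E = 25.25/1 = 25.25
n/ν for R = 56.80/3 = 18.93
Smallest n/ν is T → limiting reagent.
theoretical n(L) = (1/2) × 32.51 = 16.26 mol → 14460 g
% yield = 11800 / 14460 × 100 = 81.60 %

81.6 %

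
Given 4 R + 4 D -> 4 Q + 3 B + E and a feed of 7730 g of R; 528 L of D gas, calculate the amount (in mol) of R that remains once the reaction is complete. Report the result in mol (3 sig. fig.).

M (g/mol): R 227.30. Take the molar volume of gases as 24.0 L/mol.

12.0 mol

n(R) = 7730 / 227.30 = 34.01 mol
n(D) = 528.0 / 24.0 = 22.00 mol
n/ν for R = 34.01/4 = 8.503
n/ν for D = 22.00/4 = 5.500
Smallest n/ν is D → limiting reagent.
R consumed = (4/4) × 22.00 = 22.00 mol
R remaining = 34.01 − 22.00 = 12.01 mol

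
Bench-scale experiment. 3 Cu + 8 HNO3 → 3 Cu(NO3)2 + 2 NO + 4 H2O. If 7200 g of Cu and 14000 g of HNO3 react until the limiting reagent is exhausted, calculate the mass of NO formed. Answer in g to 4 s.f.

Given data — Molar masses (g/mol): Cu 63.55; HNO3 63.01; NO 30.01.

n(Cu) = 7200 / 63.55 = 113.3 mol
n(HNO3) = 14000 / 63.01 = 222.2 mol
n/ν for Cu = 113.3/3 = 37.77
n/ν for HNO3 = 222.2/8 = 27.78
Smallest n/ν is HNO3 → limiting reagent.
n(NO) = (2/8) × 222.2 = 55.55 mol
mass = 55.55 × 30.01 = 1667 g

1667 g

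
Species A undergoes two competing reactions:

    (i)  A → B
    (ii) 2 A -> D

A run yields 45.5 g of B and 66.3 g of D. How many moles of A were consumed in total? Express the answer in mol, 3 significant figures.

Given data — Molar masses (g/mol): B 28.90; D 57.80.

n(B) = 45.5 / 28.90 = 1.574 mol
n(D) = 66.3 / 57.80 = 1.147 mol
n(A) via (i) = (1/1)×1.574 = 1.574 mol
n(A) via (ii) = (2/1)×1.147 = 2.294 mol
total n(A) = 1.574 + 2.294 = 3.868 mol

3.87 mol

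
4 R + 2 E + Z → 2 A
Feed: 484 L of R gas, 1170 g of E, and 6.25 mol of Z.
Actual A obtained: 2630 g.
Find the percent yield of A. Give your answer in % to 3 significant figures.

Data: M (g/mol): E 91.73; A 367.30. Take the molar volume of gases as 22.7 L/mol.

67.2 %

n(R) = 484.0 / 22.7 = 21.32 mol
n(E) = 1170 / 91.73 = 12.75 mol
n(Z) = 6.250 mol
n/ν for R = 21.32/4 = 5.330
n/ν for E = 12.75/2 = 6.375
n/ν for Z = 6.250/1 = 6.250
Smallest n/ν is R → limiting reagent.
theoretical n(A) = (2/4) × 21.32 = 10.66 mol → 3915 g
% yield = 2630 / 3915 × 100 = 67.18 %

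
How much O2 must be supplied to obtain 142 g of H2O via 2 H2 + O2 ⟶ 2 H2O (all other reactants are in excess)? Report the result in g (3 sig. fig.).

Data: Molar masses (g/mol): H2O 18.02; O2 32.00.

126 g

n(H2O) = 142 / 18.02 = 7.880 mol
n(O2) = (1/2) × 7.880 = 3.940 mol
mass = 3.940 × 32.00 = 126.1 g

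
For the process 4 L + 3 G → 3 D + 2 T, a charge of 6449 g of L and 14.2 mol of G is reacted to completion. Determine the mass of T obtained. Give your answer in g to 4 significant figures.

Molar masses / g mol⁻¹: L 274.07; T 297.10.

2813 g

n(L) = 6449 / 274.07 = 23.53 mol
n(G) = 14.20 mol
n/ν → L: 5.883, G: 4.733; G is limiting.
n(T) = (2/3) × 14.20 = 9.467 mol
mass = 9.467 × 297.10 = 2813 g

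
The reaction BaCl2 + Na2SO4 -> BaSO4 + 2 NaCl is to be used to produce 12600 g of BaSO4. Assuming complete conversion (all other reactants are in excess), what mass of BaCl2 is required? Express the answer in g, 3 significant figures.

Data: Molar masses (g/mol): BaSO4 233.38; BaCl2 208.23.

11200 g

n(BaSO4) = 12600 / 233.38 = 53.99 mol
n(BaCl2) = (1/1) × 53.99 = 53.99 mol
mass = 53.99 × 208.23 = 11240 g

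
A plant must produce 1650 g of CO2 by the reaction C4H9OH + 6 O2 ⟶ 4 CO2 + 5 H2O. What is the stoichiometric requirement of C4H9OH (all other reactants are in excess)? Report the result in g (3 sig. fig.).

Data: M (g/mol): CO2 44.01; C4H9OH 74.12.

n(CO2) = 1650 / 44.01 = 37.49 mol
n(C4H9OH) = (1/4) × 37.49 = 9.373 mol
mass = 9.373 × 74.12 = 694.7 g

695 g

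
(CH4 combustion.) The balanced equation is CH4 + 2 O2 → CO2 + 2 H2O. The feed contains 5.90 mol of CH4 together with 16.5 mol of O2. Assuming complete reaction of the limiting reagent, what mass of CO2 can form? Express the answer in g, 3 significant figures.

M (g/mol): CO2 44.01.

260 g

n(CH4) = 5.900 mol
n(O2) = 16.50 mol
n/ν → CH4: 5.900, O2: 8.250; CH4 is limiting.
n(CO2) = (1/1) × 5.900 = 5.900 mol
mass = 5.900 × 44.01 = 259.7 g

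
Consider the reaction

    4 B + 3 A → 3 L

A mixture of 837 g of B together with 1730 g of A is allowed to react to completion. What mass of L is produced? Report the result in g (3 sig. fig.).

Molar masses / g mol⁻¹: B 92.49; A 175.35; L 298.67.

2030 g

n(B) = 837.0 / 92.49 = 9.050 mol
n(A) = 1730 / 175.35 = 9.866 mol
n/ν for B = 9.050/4 = 2.263
n/ν for A = 9.866/3 = 3.289
Smallest n/ν is B → limiting reagent.
n(L) = (3/4) × 9.050 = 6.788 mol
mass = 6.788 × 298.67 = 2027 g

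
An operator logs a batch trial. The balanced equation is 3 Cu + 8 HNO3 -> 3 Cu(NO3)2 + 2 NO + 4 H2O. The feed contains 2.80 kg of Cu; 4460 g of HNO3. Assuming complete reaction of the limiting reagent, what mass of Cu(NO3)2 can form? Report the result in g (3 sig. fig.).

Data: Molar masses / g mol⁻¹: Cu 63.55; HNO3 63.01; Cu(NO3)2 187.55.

4980 g

n(Cu) = 2.800×1000 / 63.55 = 44.06 mol
n(HNO3) = 4460 / 63.01 = 70.78 mol
n/ν for Cu = 44.06/3 = 14.69
n/ν for HNO3 = 70.78/8 = 8.848
Smallest n/ν is HNO3 → limiting reagent.
n(Cu(NO3)2) = (3/8) × 70.78 = 26.54 mol
mass = 26.54 × 187.55 = 4978 g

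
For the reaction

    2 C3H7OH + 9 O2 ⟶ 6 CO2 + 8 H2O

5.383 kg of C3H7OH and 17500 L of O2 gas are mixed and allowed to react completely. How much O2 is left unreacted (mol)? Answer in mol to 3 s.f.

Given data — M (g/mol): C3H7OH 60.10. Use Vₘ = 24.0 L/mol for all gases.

326 mol

n(C3H7OH) = 5.383×1000 / 60.10 = 89.57 mol
n(O2) = 17500 / 24.0 = 729.2 mol
n/ν for C3H7OH = 89.57/2 = 44.79
n/ν for O2 = 729.2/9 = 81.02
Smallest n/ν is C3H7OH → limiting reagent.
O2 consumed = (9/2) × 89.57 = 403.1 mol
O2 remaining = 729.2 − 403.1 = 326.1 mol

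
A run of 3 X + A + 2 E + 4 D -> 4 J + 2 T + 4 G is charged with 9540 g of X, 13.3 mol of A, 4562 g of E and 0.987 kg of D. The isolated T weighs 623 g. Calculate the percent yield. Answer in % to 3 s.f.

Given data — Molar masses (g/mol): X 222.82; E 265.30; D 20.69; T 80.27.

45.1 %

n(X) = 9540 / 222.82 = 42.81 mol
n(A) = 13.30 mol
n(E) = 4562 / 265.30 = 17.20 mol
n(D) = 0.9870×1000 / 20.69 = 47.70 mol
n/ν for X = 42.81/3 = 14.27
n/ν for A = 13.30/1 = 13.30
n/ν for E = 17.20/2 = 8.600
n/ν for D = 47.70/4 = 11.93
Smallest n/ν is E → limiting reagent.
theoretical n(T) = (2/2) × 17.20 = 17.20 mol → 1381 g
% yield = 623 / 1381 × 100 = 45.11 %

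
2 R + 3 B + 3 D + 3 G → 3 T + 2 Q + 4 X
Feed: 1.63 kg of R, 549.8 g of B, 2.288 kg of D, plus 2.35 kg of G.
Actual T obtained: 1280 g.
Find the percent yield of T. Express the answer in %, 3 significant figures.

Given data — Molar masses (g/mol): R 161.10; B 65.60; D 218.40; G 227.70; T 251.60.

n(R) = 1.630×1000 / 161.10 = 10.12 mol
n(B) = 549.8 / 65.60 = 8.381 mol
n(D) = 2.288×1000 / 218.40 = 10.48 mol
n(G) = 2.350×1000 / 227.70 = 10.32 mol
n/ν for R = 10.12/2 = 5.060
n/ν for B = 8.381/3 = 2.794
n/ν for D = 10.48/3 = 3.493
n/ν for G = 10.32/3 = 3.440
Smallest n/ν is B → limiting reagent.
theoretical n(T) = (3/3) × 8.381 = 8.381 mol → 2109 g
% yield = 1280 / 2109 × 100 = 60.69 %

60.7 %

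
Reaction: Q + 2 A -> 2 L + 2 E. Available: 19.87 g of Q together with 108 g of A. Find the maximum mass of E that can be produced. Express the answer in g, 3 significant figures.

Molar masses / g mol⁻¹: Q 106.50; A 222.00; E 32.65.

12.2 g

n(Q) = 19.87 / 106.50 = 0.1866 mol
n(A) = 108.0 / 222.00 = 0.4865 mol
n/ν for Q = 0.1866/1 = 0.1866
n/ν for A = 0.4865/2 = 0.2433
Smallest n/ν is Q → limiting reagent.
n(E) = (2/1) × 0.1866 = 0.3732 mol
mass = 0.3732 × 32.65 = 12.18 g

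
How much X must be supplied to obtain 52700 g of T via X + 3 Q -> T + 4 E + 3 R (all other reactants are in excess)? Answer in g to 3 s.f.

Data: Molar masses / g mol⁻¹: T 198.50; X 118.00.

n(T) = 52700 / 198.50 = 265.5 mol
n(X) = (1/1) × 265.5 = 265.5 mol
mass = 265.5 × 118.00 = 31330 g

31300 g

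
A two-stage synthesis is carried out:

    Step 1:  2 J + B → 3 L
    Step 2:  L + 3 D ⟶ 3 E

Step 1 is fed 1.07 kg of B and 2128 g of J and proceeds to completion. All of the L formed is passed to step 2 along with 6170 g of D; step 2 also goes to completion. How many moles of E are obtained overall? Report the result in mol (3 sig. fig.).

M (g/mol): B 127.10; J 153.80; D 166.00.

Step 1:
n(B) = 1.070×1000 / 127.10 = 8.419 mol
n(J) = 2128 / 153.80 = 13.84 mol
n/ν for B = 8.419/1 = 8.419
n/ν for J = 13.84/2 = 6.920
Smallest n/ν is J → limiting reagent.
n(L) produced = (3/2) × 13.84 = 20.76 mol
Step 2:
n(L) available = 20.76 mol
n(D) = 6170 / 166.00 = 37.17 mol
n/ν for L = 20.76/1 = 20.76
n/ν for D = 37.17/3 = 12.39
Smallest n/ν is D → limiting reagent.
n(E) = (3/3) × 37.17 = 37.17 mol

37.2 mol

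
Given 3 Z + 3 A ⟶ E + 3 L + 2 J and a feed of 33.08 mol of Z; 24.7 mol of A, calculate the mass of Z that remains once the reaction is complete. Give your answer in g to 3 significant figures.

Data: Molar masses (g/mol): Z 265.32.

2220 g

n(Z) = 33.08 mol
n(A) = 24.70 mol
n/ν → Z: 11.03, A: 8.233; A is limiting.
Z consumed = (3/3) × 24.70 = 24.70 mol
Z remaining = 33.08 − 24.70 = 8.380 mol
mass = 8.380 × 265.32 = 2223 g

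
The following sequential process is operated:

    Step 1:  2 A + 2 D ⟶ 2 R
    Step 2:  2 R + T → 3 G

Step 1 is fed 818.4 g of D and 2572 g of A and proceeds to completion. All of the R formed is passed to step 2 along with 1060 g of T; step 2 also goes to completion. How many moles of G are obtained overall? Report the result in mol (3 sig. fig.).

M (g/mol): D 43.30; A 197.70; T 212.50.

Step 1:
n(D) = 818.4 / 43.30 = 18.90 mol
n(A) = 2572 / 197.70 = 13.01 mol
n/ν for D = 18.90/2 = 9.450
n/ν for A = 13.01/2 = 6.505
Smallest n/ν is A → limiting reagent.
n(R) produced = (2/2) × 13.01 = 13.01 mol
Step 2:
n(R) available = 13.01 mol
n(T) = 1060 / 212.50 = 4.988 mol
n/ν for R = 13.01/2 = 6.505
n/ν for T = 4.988/1 = 4.988
Smallest n/ν is T → limiting reagent.
n(G) = (3/1) × 4.988 = 14.96 mol

15.0 mol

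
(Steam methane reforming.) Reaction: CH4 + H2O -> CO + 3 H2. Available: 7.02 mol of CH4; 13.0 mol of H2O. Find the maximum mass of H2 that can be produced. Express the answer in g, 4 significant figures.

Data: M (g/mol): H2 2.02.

n(CH4) = 7.020 mol
n(H2O) = 13.00 mol
n/ν for CH4 = 7.020/1 = 7.020
n/ν for H2O = 13.00/1 = 13.00
Smallest n/ν is CH4 → limiting reagent.
n(H2) = (3/1) × 7.020 = 21.06 mol
mass = 21.06 × 2.02 = 42.54 g

42.54 g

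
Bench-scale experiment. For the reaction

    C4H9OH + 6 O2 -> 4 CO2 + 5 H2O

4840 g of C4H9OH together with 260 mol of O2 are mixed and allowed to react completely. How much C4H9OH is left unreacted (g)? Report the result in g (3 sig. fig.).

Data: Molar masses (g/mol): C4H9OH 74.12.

1630 g

n(C4H9OH) = 4840 / 74.12 = 65.30 mol
n(O2) = 260.0 mol
n/ν for C4H9OH = 65.30/1 = 65.30
n/ν for O2 = 260.0/6 = 43.33
Smallest n/ν is O2 → limiting reagent.
C4H9OH consumed = (1/6) × 260.0 = 43.33 mol
C4H9OH remaining = 65.30 − 43.33 = 21.97 mol
mass = 21.97 × 74.12 = 1628 g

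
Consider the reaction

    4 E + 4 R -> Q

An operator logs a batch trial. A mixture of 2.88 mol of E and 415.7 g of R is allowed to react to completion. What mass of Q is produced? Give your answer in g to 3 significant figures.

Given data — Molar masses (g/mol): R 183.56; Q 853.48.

n(E) = 2.880 mol
n(R) = 415.7 / 183.56 = 2.265 mol
n/ν → E: 0.7200, R: 0.5663; R is limiting.
n(Q) = (1/4) × 2.265 = 0.5663 mol
mass = 0.5663 × 853.48 = 483.3 g

483 g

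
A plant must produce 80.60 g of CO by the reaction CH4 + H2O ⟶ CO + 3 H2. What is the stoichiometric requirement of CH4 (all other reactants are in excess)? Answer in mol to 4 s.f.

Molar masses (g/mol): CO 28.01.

2.878 mol

n(CO) = 80.60 / 28.01 = 2.878 mol
n(CH4) = (1/1) × 2.878 = 2.878 mol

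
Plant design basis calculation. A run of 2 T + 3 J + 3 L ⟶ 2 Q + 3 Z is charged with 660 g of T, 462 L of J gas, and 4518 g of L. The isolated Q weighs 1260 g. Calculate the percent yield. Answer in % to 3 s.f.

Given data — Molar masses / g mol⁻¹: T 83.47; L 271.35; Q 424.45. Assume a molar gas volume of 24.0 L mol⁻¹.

37.5 %

n(T) = 660.0 / 83.47 = 7.907 mol
n(J) = 462.0 / 24.0 = 19.25 mol
n(L) = 4518 / 271.35 = 16.65 mol
n/ν for T = 7.907/2 = 3.954
n/ν for J = 19.25/3 = 6.417
n/ν for L = 16.65/3 = 5.550
Smallest n/ν is T → limiting reagent.
theoretical n(Q) = (2/2) × 7.907 = 7.907 mol → 3356 g
% yield = 1260 / 3356 × 100 = 37.54 %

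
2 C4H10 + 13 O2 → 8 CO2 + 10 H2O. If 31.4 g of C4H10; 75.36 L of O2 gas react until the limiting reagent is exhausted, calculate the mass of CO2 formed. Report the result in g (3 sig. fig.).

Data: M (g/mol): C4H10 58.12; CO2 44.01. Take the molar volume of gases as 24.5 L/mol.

n(C4H10) = 31.40 / 58.12 = 0.5403 mol
n(O2) = 75.36 / 24.5 = 3.076 mol
n/ν for C4H10 = 0.5403/2 = 0.2702
n/ν for O2 = 3.076/13 = 0.2366
Smallest n/ν is O2 → limiting reagent.
n(CO2) = (8/13) × 3.076 = 1.893 mol
mass = 1.893 × 44.01 = 83.31 g

83.3 g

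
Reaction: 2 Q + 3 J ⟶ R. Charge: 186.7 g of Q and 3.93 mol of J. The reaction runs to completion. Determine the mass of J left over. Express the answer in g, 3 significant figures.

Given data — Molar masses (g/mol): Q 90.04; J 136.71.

112 g

n(Q) = 186.7 / 90.04 = 2.074 mol
n(J) = 3.930 mol
n/ν for Q = 2.074/2 = 1.037
n/ν for J = 3.930/3 = 1.310
Smallest n/ν is Q → limiting reagent.
J consumed = (3/2) × 2.074 = 3.111 mol
J remaining = 3.930 − 3.111 = 0.8190 mol
mass = 0.8190 × 136.71 = 112.0 g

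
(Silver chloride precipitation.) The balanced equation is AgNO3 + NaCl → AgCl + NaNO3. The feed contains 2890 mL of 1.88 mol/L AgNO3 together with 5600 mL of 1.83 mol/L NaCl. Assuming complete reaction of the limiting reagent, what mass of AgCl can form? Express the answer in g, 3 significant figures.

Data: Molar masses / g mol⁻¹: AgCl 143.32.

779 g

n(AgNO3) = 1.88 × 2890/1000 = 5.433 mol
n(NaCl) = 1.83 × 5600/1000 = 10.25 mol
n/ν → AgNO3: 5.433, NaCl: 10.25; AgNO3 is limiting.
n(AgCl) = (1/1) × 5.433 = 5.433 mol
mass = 5.433 × 143.32 = 778.7 g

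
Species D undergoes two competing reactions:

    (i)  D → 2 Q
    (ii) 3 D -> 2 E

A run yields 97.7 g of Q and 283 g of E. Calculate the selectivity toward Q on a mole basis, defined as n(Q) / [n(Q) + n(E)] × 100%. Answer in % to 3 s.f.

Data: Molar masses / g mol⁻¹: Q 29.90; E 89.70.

n(Q) = 97.7 / 29.90 = 3.268 mol
n(E) = 283 / 89.70 = 3.155 mol
selectivity = 3.268/(3.268+3.155) × 100 = 50.88 %

50.9 %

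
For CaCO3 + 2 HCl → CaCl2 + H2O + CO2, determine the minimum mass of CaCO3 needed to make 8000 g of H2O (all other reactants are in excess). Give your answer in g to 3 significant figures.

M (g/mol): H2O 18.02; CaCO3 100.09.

44400 g

n(H2O) = 8000 / 18.02 = 444.0 mol
n(CaCO3) = (1/1) × 444.0 = 444.0 mol
mass = 444.0 × 100.09 = 44440 g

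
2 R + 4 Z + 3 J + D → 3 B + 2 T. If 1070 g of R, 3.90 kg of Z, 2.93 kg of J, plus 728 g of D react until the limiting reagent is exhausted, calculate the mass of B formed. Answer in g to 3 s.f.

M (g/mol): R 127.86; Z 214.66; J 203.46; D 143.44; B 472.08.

5930 g

n(R) = 1070 / 127.86 = 8.369 mol
n(Z) = 3.900×1000 / 214.66 = 18.17 mol
n(J) = 2.930×1000 / 203.46 = 14.40 mol
n(D) = 728.0 / 143.44 = 5.075 mol
n/ν for R = 8.369/2 = 4.185
n/ν for Z = 18.17/4 = 4.543
n/ν for J = 14.40/3 = 4.800
n/ν for D = 5.075/1 = 5.075
Smallest n/ν is R → limiting reagent.
n(B) = (3/2) × 8.369 = 12.55 mol
mass = 12.55 × 472.08 = 5925 g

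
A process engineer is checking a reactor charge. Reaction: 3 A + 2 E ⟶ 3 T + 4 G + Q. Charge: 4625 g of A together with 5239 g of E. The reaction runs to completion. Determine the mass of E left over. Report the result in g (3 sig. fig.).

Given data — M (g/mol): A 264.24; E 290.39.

n(A) = 4625 / 264.24 = 17.50 mol
n(E) = 5239 / 290.39 = 18.04 mol
n/ν for A = 17.50/3 = 5.833
n/ν for E = 18.04/2 = 9.020
Smallest n/ν is A → limiting reagent.
E consumed = (2/3) × 17.50 = 11.67 mol
E remaining = 18.04 − 11.67 = 6.370 mol
mass = 6.370 × 290.39 = 1850 g

1850 g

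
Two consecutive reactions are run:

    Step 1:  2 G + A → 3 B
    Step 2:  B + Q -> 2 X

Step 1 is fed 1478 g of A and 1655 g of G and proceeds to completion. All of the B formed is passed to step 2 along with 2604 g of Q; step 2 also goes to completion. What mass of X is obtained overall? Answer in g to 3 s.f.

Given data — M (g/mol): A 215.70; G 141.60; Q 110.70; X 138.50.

4860 g

Step 1:
n(A) = 1478 / 215.70 = 6.852 mol
n(G) = 1655 / 141.60 = 11.69 mol
n/ν for A = 6.852/1 = 6.852
n/ν for G = 11.69/2 = 5.845
Smallest n/ν is G → limiting reagent.
n(B) produced = (3/2) × 11.69 = 17.54 mol
Step 2:
n(B) available = 17.54 mol
n(Q) = 2604 / 110.70 = 23.52 mol
n/ν for B = 17.54/1 = 17.54
n/ν for Q = 23.52/1 = 23.52
Smallest n/ν is B → limiting reagent.
n(X) = (2/1) × 17.54 = 35.08 mol
mass = 35.08 × 138.50 = 4859 g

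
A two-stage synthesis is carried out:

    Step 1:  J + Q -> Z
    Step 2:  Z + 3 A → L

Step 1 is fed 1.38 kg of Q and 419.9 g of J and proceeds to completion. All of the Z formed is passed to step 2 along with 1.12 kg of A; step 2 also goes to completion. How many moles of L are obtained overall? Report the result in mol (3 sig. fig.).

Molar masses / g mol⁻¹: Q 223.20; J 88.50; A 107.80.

3.46 mol

Step 1:
n(Q) = 1.380×1000 / 223.20 = 6.183 mol
n(J) = 419.9 / 88.50 = 4.745 mol
n/ν for Q = 6.183/1 = 6.183
n/ν for J = 4.745/1 = 4.745
Smallest n/ν is J → limiting reagent.
n(Z) produced = (1/1) × 4.745 = 4.745 mol
Step 2:
n(Z) available = 4.745 mol
n(A) = 1.120×1000 / 107.80 = 10.39 mol
n/ν for Z = 4.745/1 = 4.745
n/ν for A = 10.39/3 = 3.463
Smallest n/ν is A → limiting reagent.
n(L) = (1/3) × 10.39 = 3.463 mol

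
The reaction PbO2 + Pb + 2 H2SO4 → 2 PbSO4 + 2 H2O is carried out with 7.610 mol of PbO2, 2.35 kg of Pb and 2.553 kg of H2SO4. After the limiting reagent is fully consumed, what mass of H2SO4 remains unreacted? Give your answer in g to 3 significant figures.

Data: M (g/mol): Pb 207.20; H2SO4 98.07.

1060 g

n(PbO2) = 7.610 mol
n(Pb) = 2.350×1000 / 207.20 = 11.34 mol
n(H2SO4) = 2.553×1000 / 98.07 = 26.03 mol
n/ν for PbO2 = 7.610/1 = 7.610
n/ν for Pb = 11.34/1 = 11.34
n/ν for H2SO4 = 26.03/2 = 13.02
Smallest n/ν is PbO2 → limiting reagent.
H2SO4 consumed = (2/1) × 7.610 = 15.22 mol
H2SO4 remaining = 26.03 − 15.22 = 10.81 mol
mass = 10.81 × 98.07 = 1060 g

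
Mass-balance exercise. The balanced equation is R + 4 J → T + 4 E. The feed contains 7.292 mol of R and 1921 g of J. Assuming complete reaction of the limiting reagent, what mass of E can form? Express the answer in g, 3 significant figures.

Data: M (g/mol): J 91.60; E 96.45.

n(R) = 7.292 mol
n(J) = 1921 / 91.60 = 20.97 mol
n/ν → R: 7.292, J: 5.243; J is limiting.
n(E) = (4/4) × 20.97 = 20.97 mol
mass = 20.97 × 96.45 = 2023 g

2020 g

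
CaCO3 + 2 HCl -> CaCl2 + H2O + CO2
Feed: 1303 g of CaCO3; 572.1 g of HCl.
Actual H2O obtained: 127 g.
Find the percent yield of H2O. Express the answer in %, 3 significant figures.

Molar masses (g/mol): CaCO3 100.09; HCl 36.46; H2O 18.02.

89.8 %

n(CaCO3) = 1303 / 100.09 = 13.02 mol
n(HCl) = 572.1 / 36.46 = 15.69 mol
n/ν → CaCO3: 13.02, HCl: 7.845; HCl is limiting.
theoretical n(H2O) = (1/2) × 15.69 = 7.845 mol → 141.4 g
% yield = 127 / 141.4 × 100 = 89.82 %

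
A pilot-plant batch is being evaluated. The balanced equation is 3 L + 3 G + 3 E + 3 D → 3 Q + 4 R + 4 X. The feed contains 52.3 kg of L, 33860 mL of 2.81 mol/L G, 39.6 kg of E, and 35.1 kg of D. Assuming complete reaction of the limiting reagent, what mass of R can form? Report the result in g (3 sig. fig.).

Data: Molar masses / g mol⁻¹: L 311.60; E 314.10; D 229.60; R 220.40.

n(L) = 52.30×1000 / 311.60 = 167.8 mol
n(G) = 2.81 × 33860/1000 = 95.15 mol
n(E) = 39.60×1000 / 314.10 = 126.1 mol
n(D) = 35.10×1000 / 229.60 = 152.9 mol
n/ν → L: 55.93, G: 31.72, E: 42.03, D: 50.97; G is limiting.
n(R) = (4/3) × 95.15 = 126.9 mol
mass = 126.9 × 220.40 = 27970 g

28000 g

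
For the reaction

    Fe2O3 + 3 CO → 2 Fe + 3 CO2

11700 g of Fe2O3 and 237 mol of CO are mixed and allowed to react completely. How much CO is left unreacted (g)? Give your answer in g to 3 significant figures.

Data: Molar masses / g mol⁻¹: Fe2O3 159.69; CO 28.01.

482 g

n(Fe2O3) = 11700 / 159.69 = 73.27 mol
n(CO) = 237.0 mol
n/ν for Fe2O3 = 73.27/1 = 73.27
n/ν for CO = 237.0/3 = 79.00
Smallest n/ν is Fe2O3 → limiting reagent.
CO consumed = (3/1) × 73.27 = 219.8 mol
CO remaining = 237.0 − 219.8 = 17.20 mol
mass = 17.20 × 28.01 = 481.8 g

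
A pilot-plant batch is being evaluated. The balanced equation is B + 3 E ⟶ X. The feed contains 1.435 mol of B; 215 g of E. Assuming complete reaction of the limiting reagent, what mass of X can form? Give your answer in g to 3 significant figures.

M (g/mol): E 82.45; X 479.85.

417 g

n(B) = 1.435 mol
n(E) = 215.0 / 82.45 = 2.608 mol
n/ν for B = 1.435/1 = 1.435
n/ν for E = 2.608/3 = 0.8693
Smallest n/ν is E → limiting reagent.
n(X) = (1/3) × 2.608 = 0.8693 mol
mass = 0.8693 × 479.85 = 417.1 g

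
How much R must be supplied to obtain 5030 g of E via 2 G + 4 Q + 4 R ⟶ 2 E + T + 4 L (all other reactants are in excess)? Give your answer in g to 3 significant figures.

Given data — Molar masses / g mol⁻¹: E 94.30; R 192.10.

n(E) = 5030 / 94.30 = 53.34 mol
n(R) = (4/2) × 53.34 = 106.7 mol
mass = 106.7 × 192.10 = 20500 g

20500 g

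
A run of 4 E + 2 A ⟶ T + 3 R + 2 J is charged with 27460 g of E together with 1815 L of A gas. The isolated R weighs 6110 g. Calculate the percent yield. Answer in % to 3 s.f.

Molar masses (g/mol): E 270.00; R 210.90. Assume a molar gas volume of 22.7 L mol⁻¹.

38.0 %

n(E) = 27460 / 270.00 = 101.7 mol
n(A) = 1815 / 22.7 = 79.96 mol
n/ν for E = 101.7/4 = 25.43
n/ν for A = 79.96/2 = 39.98
Smallest n/ν is E → limiting reagent.
theoretical n(R) = (3/4) × 101.7 = 76.28 mol → 16090 g
% yield = 6110 / 16090 × 100 = 37.97 %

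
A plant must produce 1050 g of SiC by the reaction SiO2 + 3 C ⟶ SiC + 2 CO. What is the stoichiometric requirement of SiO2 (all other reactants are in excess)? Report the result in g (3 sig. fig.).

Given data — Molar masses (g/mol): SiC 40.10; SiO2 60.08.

n(SiC) = 1050 / 40.10 = 26.18 mol
n(SiO2) = (1/1) × 26.18 = 26.18 mol
mass = 26.18 × 60.08 = 1573 g

1570 g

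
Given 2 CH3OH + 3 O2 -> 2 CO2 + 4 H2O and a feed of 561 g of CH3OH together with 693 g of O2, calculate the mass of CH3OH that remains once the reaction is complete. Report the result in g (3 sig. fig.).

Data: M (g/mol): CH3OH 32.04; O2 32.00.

98.4 g

n(CH3OH) = 561.0 / 32.04 = 17.51 mol
n(O2) = 693.0 / 32.00 = 21.66 mol
n/ν for CH3OH = 17.51/2 = 8.755
n/ν for O2 = 21.66/3 = 7.220
Smallest n/ν is O2 → limiting reagent.
CH3OH consumed = (2/3) × 21.66 = 14.44 mol
CH3OH remaining = 17.51 − 14.44 = 3.070 mol
mass = 3.070 × 32.04 = 98.36 g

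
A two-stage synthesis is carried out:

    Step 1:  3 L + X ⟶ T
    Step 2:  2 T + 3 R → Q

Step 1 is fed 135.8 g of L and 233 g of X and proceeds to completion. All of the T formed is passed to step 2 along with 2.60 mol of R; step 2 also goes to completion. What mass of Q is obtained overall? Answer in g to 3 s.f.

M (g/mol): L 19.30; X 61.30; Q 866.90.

751 g

Step 1:
n(L) = 135.8 / 19.30 = 7.036 mol
n(X) = 233.0 / 61.30 = 3.801 mol
n/ν → L: 2.345, X: 3.801; L is limiting.
n(T) produced = (1/3) × 7.036 = 2.345 mol
Step 2:
n(T) available = 2.345 mol
n(R) = 2.600 mol
n/ν → T: 1.173, R: 0.8667; R is limiting.
n(Q) = (1/3) × 2.600 = 0.8667 mol
mass = 0.8667 × 866.90 = 751.3 g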